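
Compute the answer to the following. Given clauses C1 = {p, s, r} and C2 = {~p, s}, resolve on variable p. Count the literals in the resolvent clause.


Remove p from C1 and ~p from C2.
C1 remainder: {s, r}
C2 remainder: {s}
Union (resolvent): {r, s}
Resolvent has 2 literal(s).

2


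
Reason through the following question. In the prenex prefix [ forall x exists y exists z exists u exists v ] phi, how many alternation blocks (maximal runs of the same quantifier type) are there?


Quantifier-type sequence: A E E E E  (A=forall, E=exists)
Group into maximal same-type runs:
  Ax1 | Ex4
Number of blocks = 2

2


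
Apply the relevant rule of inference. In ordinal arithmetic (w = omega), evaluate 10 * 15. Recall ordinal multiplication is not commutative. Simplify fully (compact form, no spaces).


Compute 10 * 15.
Ordinal * is associative and left-distributive over +, but NOT commutative; for finite n>1, n*w = w but w*n stays w*n.
Both finite; ordinal * agrees with natural *: 10 * 15 = 150.
Result = 150

150


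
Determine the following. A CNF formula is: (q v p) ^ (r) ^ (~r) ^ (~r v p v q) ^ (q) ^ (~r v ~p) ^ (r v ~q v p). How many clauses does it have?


A CNF formula is a conjunction of clauses.
Clauses are separated by ^.
Counting the conjuncts: 7 clauses.

7


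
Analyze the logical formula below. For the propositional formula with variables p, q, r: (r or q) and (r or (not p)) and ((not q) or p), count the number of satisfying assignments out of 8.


Evaluate all 8 assignments for p, q, r:
p=0, q=0, r=0: 0
p=0, q=0, r=1: 1
p=0, q=1, r=0: 0
p=0, q=1, r=1: 0
p=1, q=0, r=0: 0
p=1, q=0, r=1: 1
p=1, q=1, r=0: 0
p=1, q=1, r=1: 1
Satisfying count = 3

3


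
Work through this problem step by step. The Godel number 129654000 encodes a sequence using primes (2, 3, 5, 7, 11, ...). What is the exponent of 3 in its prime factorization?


Factorize 129654000 by dividing by 3 repeatedly.
Division steps: 3 divides 129654000 exactly 3 time(s).
Exponent of 3 = 3

3


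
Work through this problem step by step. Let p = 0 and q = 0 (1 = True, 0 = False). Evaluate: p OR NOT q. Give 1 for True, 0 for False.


p = 0, q = 0
Operation: p OR NOT q
Evaluate: 0 OR NOT 0 = 1

1


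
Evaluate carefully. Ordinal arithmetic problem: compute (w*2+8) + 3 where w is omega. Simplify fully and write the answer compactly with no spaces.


Compute (w*2+8) + 3.
Ordinal + is associative but NOT commutative; for finite n>0, n + w = w but w + n stays w+n.
By associativity: (w*2+8) + 3 = w*2 + (8+3) = w*2+11.
Result = w*2+11

w*2+11


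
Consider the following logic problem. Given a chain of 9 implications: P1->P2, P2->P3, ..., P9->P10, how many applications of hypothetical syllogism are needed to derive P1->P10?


With 9 implications in a chain connecting 10 propositions:
P1->P2, P2->P3, ..., P9->P10
Steps needed = (number of implications) - 1 = 9 - 1 = 8

8


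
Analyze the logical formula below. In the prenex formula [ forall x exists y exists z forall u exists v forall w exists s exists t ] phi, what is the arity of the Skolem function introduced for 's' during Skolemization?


Quantifier prefix: forall x exists y exists z forall u exists v forall w exists s exists t
's' is existentially quantified at position 7.
Universal variables preceding it: x, u, w
Skolem function arity = 3

3


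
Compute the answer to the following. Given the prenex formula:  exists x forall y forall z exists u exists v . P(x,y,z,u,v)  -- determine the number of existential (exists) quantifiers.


Quantifier prefix: exists x forall y forall z exists u exists v
Mark each quantifier type:
  E U U E E
Universal count = 2, Existential count = 3
Asked for existential (exists) quantifiers: 3

3


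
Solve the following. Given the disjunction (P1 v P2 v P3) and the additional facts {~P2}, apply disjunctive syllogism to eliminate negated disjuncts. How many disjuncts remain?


Original disjuncts (3): P1, P2, P3
Negated (eliminate): ~P2
Remaining disjuncts: P1, P3
Count = 3 - 1 = 2

2


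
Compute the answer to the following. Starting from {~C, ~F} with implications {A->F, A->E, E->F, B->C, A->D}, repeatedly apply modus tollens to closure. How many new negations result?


Initial negated facts: {~C, ~F}
Apply modus tollens to closure:
  ~F and A->F  =>  ~A
  ~F and E->F  =>  ~E
  ~C and B->C  =>  ~B
Final negated: {~A, ~B, ~C, ~E, ~F}
New negations: {~A, ~B, ~E}
Count = 3

3


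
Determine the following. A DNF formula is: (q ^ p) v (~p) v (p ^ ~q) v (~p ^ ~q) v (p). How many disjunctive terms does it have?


A DNF formula is a disjunction of terms (conjunctions).
Terms are separated by v.
Counting the disjuncts: 5 terms.

5


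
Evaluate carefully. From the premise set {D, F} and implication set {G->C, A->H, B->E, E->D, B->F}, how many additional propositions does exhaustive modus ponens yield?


Initial facts: {D, F}
Apply modus ponens to closure:
  (no implication fires)
Final known: {D, F}
New propositions: {(none)}
Count = 0

0


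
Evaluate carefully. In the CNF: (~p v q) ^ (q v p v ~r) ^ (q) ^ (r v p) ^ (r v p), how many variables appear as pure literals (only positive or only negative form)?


Check each variable for pure literal status:
p: mixed (not pure)
q: pure positive
r: mixed (not pure)
Pure literal count = 1

1


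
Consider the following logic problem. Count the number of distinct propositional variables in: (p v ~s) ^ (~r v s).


Identify each variable that appears in the formula.
Variables found: p, r, s
Count = 3

3


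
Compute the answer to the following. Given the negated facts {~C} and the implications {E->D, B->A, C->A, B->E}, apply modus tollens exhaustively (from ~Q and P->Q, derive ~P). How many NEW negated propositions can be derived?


Initial negated facts: {~C}
Apply modus tollens to closure:
  (no implication fires)
Final negated: {~C}
New negations: {(none)}
Count = 0

0


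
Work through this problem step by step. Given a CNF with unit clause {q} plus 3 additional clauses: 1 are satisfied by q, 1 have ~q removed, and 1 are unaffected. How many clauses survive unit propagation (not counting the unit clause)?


Satisfied (removed): 1
Shortened (remain): 1
Unchanged (remain): 1
Remaining = 1 + 1 = 2

2


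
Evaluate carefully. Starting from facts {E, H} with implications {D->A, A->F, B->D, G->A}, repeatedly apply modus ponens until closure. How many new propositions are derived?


Initial facts: {E, H}
Apply modus ponens to closure:
  (no implication fires)
Final known: {E, H}
New propositions: {(none)}
Count = 0

0


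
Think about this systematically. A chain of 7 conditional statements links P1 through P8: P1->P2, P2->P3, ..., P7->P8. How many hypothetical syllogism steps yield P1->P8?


With 7 implications in a chain connecting 8 propositions:
P1->P2, P2->P3, ..., P7->P8
Steps needed = (number of implications) - 1 = 7 - 1 = 6

6


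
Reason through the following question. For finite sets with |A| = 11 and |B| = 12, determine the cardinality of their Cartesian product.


The Cartesian product A x B contains all ordered pairs (a, b).
|A x B| = |A| * |B| = 11 * 12 = 132

132


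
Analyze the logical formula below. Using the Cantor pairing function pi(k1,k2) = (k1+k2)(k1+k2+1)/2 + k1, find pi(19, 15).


k1 + k2 = 34
(k1+k2)(k1+k2+1)/2 = 34 * 35 / 2 = 595
pi = 595 + 19 = 614

614


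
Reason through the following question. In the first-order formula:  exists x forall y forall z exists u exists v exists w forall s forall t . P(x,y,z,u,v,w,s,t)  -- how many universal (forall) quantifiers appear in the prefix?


Quantifier prefix: exists x forall y forall z exists u exists v exists w forall s forall t
Mark each quantifier type:
  E U U E E E U U
Universal count = 4, Existential count = 4
Asked for universal (forall) quantifiers: 4

4


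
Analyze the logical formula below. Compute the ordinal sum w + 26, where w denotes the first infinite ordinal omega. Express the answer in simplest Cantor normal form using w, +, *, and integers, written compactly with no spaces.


Compute w + 26.
Ordinal + is associative but NOT commutative; for finite n>0, n + w = w but w + n stays w+n.
w + 26 is already in normal form (a successor ordinal beyond w).
Result = w+26

w+26


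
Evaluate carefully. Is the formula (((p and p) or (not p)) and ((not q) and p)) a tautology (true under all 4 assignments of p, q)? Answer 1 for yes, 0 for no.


Check all 4 assignments:
p=0, q=0: 0
p=0, q=1: 0
p=1, q=0: 1
p=1, q=1: 0
Satisfying count = 1/4.
Tautology iff count = 4: no.

0


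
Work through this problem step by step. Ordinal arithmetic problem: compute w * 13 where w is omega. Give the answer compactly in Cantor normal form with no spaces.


Compute w * 13.
Ordinal * is associative and left-distributive over +, but NOT commutative; for finite n>1, n*w = w but w*n stays w*n.
w * 13 means 13 copies of w concatenated: w*13.
Result = w*13

w*13


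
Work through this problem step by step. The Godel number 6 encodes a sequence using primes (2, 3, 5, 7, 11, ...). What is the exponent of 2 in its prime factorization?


Factorize 6 by dividing by 2 repeatedly.
Division steps: 2 divides 6 exactly 1 time(s).
Exponent of 2 = 1

1


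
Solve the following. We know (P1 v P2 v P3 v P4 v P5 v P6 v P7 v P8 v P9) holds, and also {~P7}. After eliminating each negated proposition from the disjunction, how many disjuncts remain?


Original disjuncts (9): P1, P2, P3, P4, P5, P6, P7, P8, P9
Negated (eliminate): ~P7
Remaining disjuncts: P1, P2, P3, P4, P5, P6, P8, P9
Count = 9 - 1 = 8

8


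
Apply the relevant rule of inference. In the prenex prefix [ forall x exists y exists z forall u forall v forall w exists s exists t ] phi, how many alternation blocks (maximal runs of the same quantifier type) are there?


Quantifier-type sequence: A E E A A A E E  (A=forall, E=exists)
Group into maximal same-type runs:
  Ax1 | Ex2 | Ax3 | Ex2
Number of blocks = 4

4


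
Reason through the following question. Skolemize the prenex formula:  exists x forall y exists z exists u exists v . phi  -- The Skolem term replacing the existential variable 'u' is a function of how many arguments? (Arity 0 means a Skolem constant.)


Quantifier prefix: exists x forall y exists z exists u exists v
'u' is existentially quantified at position 4.
Universal variables preceding it: y
Skolem function arity = 1

1


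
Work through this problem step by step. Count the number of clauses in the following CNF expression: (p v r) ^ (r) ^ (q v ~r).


A CNF formula is a conjunction of clauses.
Clauses are separated by ^.
Counting the conjuncts: 3 clauses.

3


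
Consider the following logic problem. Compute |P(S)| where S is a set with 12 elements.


The power set of a set with n elements has 2^n elements.
|P(S)| = 2^12 = 4096

4096


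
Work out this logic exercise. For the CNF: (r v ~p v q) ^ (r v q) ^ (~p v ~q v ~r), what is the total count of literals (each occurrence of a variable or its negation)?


Counting literals in each clause:
Clause 1: 3 literal(s)
Clause 2: 2 literal(s)
Clause 3: 3 literal(s)
Total = 8

8


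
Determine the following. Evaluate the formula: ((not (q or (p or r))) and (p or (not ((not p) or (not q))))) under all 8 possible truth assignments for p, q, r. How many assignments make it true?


Check all 8 assignments:
p=0, q=0, r=0: 0
p=0, q=0, r=1: 0
p=0, q=1, r=0: 0
p=0, q=1, r=1: 0
p=1, q=0, r=0: 0
p=1, q=0, r=1: 0
p=1, q=1, r=0: 0
p=1, q=1, r=1: 0
Count of True = 0

0


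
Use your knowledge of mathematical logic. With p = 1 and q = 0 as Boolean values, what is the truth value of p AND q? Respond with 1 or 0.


p = 1, q = 0
Operation: p AND q
Evaluate: 1 AND 0 = 0

0


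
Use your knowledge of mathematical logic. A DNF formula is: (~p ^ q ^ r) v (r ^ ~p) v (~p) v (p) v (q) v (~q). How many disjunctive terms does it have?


A DNF formula is a disjunction of terms (conjunctions).
Terms are separated by v.
Counting the disjuncts: 6 terms.

6


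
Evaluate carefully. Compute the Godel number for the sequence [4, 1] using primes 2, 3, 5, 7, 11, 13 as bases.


Encode each element as an exponent of the corresponding prime:
  2^4 = 16
  3^1 = 3
Product = 16 * 3 = 48

48


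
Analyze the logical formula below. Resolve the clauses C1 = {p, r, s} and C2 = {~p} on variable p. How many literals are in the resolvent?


Remove p from C1 and ~p from C2.
C1 remainder: {r, s}
C2 remainder: {}
Union (resolvent): {r, s}
Resolvent has 2 literal(s).

2


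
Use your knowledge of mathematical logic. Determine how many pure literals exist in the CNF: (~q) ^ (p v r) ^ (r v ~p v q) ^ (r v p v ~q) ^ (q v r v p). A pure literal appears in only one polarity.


Check each variable for pure literal status:
p: mixed (not pure)
q: mixed (not pure)
r: pure positive
Pure literal count = 1

1


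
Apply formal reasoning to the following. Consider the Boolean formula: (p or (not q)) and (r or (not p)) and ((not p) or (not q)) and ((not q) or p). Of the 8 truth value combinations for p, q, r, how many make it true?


Evaluate all 8 assignments for p, q, r:
p=0, q=0, r=0: 1
p=0, q=0, r=1: 1
p=0, q=1, r=0: 0
p=0, q=1, r=1: 0
p=1, q=0, r=0: 0
p=1, q=0, r=1: 1
p=1, q=1, r=0: 0
p=1, q=1, r=1: 0
Satisfying count = 3

3


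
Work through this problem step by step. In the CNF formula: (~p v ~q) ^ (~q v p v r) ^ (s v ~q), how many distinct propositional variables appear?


Identify each variable that appears in the formula.
Variables found: p, q, r, s
Count = 4

4


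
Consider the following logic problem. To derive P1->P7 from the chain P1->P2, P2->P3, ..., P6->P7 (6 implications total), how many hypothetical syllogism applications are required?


With 6 implications in a chain connecting 7 propositions:
P1->P2, P2->P3, ..., P6->P7
Steps needed = (number of implications) - 1 = 6 - 1 = 5

5


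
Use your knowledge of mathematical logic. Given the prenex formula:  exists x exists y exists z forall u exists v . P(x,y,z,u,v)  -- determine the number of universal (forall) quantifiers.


Quantifier prefix: exists x exists y exists z forall u exists v
Mark each quantifier type:
  E E E U E
Universal count = 1, Existential count = 4
Asked for universal (forall) quantifiers: 1

1


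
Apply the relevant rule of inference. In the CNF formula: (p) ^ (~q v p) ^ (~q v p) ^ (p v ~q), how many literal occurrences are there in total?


Counting literals in each clause:
Clause 1: 1 literal(s)
Clause 2: 2 literal(s)
Clause 3: 2 literal(s)
Clause 4: 2 literal(s)
Total = 7

7


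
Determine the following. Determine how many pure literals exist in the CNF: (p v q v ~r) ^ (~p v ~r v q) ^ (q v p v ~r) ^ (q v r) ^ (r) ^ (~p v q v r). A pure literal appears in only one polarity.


Check each variable for pure literal status:
p: mixed (not pure)
q: pure positive
r: mixed (not pure)
Pure literal count = 1

1


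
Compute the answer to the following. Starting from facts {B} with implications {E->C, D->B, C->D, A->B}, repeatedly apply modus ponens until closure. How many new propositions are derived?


Initial facts: {B}
Apply modus ponens to closure:
  (no implication fires)
Final known: {B}
New propositions: {(none)}
Count = 0

0


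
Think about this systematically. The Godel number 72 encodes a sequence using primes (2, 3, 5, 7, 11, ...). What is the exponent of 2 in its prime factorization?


Factorize 72 by dividing by 2 repeatedly.
Division steps: 2 divides 72 exactly 3 time(s).
Exponent of 2 = 3

3


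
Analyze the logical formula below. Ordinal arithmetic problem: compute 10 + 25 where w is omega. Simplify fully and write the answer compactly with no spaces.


Compute 10 + 25.
Ordinal + is associative but NOT commutative; for finite n>0, n + w = w but w + n stays w+n.
Both operands finite; ordinal + agrees with natural +: 10 + 25 = 35.
Result = 35

35


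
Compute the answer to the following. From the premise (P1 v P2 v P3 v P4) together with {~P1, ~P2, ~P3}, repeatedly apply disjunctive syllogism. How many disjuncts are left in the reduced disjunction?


Original disjuncts (4): P1, P2, P3, P4
Negated (eliminate): ~P1, ~P2, ~P3
Remaining disjuncts: P4
Count = 4 - 3 = 1

1


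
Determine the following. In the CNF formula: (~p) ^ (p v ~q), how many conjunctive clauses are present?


A CNF formula is a conjunction of clauses.
Clauses are separated by ^.
Counting the conjuncts: 2 clauses.

2


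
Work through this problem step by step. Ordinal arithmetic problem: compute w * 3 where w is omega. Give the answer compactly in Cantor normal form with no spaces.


Compute w * 3.
Ordinal * is associative and left-distributive over +, but NOT commutative; for finite n>1, n*w = w but w*n stays w*n.
w * 3 means 3 copies of w concatenated: w*3.
Result = w*3

w*3


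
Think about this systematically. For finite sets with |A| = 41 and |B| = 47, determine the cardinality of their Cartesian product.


The Cartesian product A x B contains all ordered pairs (a, b).
|A x B| = |A| * |B| = 41 * 47 = 1927

1927


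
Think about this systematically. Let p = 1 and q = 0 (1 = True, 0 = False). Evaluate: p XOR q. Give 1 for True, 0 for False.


p = 1, q = 0
Operation: p XOR q
Evaluate: 1 XOR 0 = 1

1


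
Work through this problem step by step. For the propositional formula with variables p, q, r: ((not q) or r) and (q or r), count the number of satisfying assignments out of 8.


Evaluate all 8 assignments for p, q, r:
p=0, q=0, r=0: 0
p=0, q=0, r=1: 1
p=0, q=1, r=0: 0
p=0, q=1, r=1: 1
p=1, q=0, r=0: 0
p=1, q=0, r=1: 1
p=1, q=1, r=0: 0
p=1, q=1, r=1: 1
Satisfying count = 4

4


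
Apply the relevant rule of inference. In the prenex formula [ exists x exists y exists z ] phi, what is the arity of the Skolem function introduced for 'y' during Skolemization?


Quantifier prefix: exists x exists y exists z
'y' is existentially quantified at position 2.
No universal quantifiers precede it.
Skolem function arity = 0 (a Skolem constant)

0


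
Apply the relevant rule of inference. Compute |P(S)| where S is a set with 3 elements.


The power set of a set with n elements has 2^n elements.
|P(S)| = 2^3 = 8

8


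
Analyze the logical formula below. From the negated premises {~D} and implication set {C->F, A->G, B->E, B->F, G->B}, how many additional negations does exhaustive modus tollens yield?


Initial negated facts: {~D}
Apply modus tollens to closure:
  (no implication fires)
Final negated: {~D}
New negations: {(none)}
Count = 0

0


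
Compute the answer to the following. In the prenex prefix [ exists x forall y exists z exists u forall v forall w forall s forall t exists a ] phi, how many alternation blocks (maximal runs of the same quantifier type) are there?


Quantifier-type sequence: E A E E A A A A E  (A=forall, E=exists)
Group into maximal same-type runs:
  Ex1 | Ax1 | Ex2 | Ax4 | Ex1
Number of blocks = 5

5


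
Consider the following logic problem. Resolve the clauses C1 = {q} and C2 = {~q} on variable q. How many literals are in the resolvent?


Remove q from C1 and ~q from C2.
C1 remainder: {}
C2 remainder: {}
Union (resolvent): {} (empty clause)
Resolvent has 0 literal(s).

0


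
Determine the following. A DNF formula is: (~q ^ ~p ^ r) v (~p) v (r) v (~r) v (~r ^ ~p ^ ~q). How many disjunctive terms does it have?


A DNF formula is a disjunction of terms (conjunctions).
Terms are separated by v.
Counting the disjuncts: 5 terms.

5


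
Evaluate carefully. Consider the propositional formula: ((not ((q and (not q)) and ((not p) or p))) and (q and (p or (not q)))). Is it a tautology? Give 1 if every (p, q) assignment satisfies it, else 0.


Check all 4 assignments:
p=0, q=0: 0
p=0, q=1: 0
p=1, q=0: 0
p=1, q=1: 1
Satisfying count = 1/4.
Tautology iff count = 4: no.

0


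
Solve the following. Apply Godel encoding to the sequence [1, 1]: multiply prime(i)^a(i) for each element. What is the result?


Encode each element as an exponent of the corresponding prime:
  2^1 = 2
  3^1 = 3
Product = 2 * 3 = 6

6


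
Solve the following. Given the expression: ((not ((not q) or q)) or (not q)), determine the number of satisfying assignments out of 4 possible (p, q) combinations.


Check all 4 assignments:
p=0, q=0: 1
p=0, q=1: 0
p=1, q=0: 1
p=1, q=1: 0
Count of True = 2

2


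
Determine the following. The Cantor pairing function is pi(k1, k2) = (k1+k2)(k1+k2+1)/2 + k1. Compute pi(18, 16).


k1 + k2 = 34
(k1+k2)(k1+k2+1)/2 = 34 * 35 / 2 = 595
pi = 595 + 18 = 613

613


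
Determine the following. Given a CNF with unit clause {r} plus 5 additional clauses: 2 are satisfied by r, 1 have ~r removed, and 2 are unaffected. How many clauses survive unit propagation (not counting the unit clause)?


Satisfied (removed): 2
Shortened (remain): 1
Unchanged (remain): 2
Remaining = 1 + 2 = 3

3


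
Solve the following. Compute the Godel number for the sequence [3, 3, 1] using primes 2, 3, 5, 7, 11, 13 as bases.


Encode each element as an exponent of the corresponding prime:
  2^3 = 8
  3^3 = 27
  5^1 = 5
Product = 8 * 27 * 5 = 1080

1080


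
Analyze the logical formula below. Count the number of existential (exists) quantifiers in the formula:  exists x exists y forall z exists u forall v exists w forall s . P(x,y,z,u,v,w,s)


Quantifier prefix: exists x exists y forall z exists u forall v exists w forall s
Mark each quantifier type:
  E E U E U E U
Universal count = 3, Existential count = 4
Asked for existential (exists) quantifiers: 4

4


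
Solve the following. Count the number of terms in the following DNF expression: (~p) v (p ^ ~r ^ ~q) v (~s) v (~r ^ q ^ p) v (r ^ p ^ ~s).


A DNF formula is a disjunction of terms (conjunctions).
Terms are separated by v.
Counting the disjuncts: 5 terms.

5


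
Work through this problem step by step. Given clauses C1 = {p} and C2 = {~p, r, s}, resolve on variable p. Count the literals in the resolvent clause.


Remove p from C1 and ~p from C2.
C1 remainder: {}
C2 remainder: {r, s}
Union (resolvent): {r, s}
Resolvent has 2 literal(s).

2


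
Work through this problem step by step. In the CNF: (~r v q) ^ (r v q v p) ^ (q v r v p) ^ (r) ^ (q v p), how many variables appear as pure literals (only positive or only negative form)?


Check each variable for pure literal status:
p: pure positive
q: pure positive
r: mixed (not pure)
Pure literal count = 2

2


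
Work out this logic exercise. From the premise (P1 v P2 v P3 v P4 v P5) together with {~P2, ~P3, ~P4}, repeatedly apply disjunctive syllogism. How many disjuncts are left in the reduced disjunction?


Original disjuncts (5): P1, P2, P3, P4, P5
Negated (eliminate): ~P2, ~P3, ~P4
Remaining disjuncts: P1, P5
Count = 5 - 3 = 2

2


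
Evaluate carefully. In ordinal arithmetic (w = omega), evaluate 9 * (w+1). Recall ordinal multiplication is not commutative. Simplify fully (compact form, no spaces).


Compute 9 * (w+1).
Ordinal * is associative and left-distributive over +, but NOT commutative; for finite n>1, n*w = w but w*n stays w*n.
By left-distributivity: 9 * (w+1) = 9*w + 9*1 = w + 9 = w+9.
Result = w+9

w+9


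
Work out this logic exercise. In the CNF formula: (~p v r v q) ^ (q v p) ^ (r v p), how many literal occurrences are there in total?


Counting literals in each clause:
Clause 1: 3 literal(s)
Clause 2: 2 literal(s)
Clause 3: 2 literal(s)
Total = 7

7


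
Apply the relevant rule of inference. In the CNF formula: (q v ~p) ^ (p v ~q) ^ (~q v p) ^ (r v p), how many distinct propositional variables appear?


Identify each variable that appears in the formula.
Variables found: p, q, r
Count = 3

3


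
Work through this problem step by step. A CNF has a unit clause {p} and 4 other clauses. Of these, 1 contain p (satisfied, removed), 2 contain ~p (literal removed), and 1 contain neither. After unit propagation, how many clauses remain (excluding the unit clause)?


Satisfied (removed): 1
Shortened (remain): 2
Unchanged (remain): 1
Remaining = 2 + 1 = 3

3


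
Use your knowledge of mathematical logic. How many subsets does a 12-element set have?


The power set of a set with n elements has 2^n elements.
|P(S)| = 2^12 = 4096

4096


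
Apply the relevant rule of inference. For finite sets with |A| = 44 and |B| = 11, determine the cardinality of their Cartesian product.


The Cartesian product A x B contains all ordered pairs (a, b).
|A x B| = |A| * |B| = 44 * 11 = 484

484


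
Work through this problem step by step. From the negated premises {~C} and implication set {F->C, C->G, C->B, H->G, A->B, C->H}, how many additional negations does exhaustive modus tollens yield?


Initial negated facts: {~C}
Apply modus tollens to closure:
  ~C and F->C  =>  ~F
Final negated: {~C, ~F}
New negations: {~F}
Count = 1

1


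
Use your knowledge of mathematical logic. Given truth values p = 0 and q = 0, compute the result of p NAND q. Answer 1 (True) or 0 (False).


p = 0, q = 0
Operation: p NAND q
Evaluate: 0 NAND 0 = 1

1


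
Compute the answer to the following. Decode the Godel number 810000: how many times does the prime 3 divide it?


Factorize 810000 by dividing by 3 repeatedly.
Division steps: 3 divides 810000 exactly 4 time(s).
Exponent of 3 = 4

4


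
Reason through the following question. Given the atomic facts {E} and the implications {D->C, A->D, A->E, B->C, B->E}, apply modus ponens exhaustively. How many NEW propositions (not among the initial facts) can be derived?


Initial facts: {E}
Apply modus ponens to closure:
  (no implication fires)
Final known: {E}
New propositions: {(none)}
Count = 0

0


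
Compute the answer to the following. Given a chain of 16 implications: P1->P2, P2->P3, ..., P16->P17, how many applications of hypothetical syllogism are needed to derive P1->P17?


With 16 implications in a chain connecting 17 propositions:
P1->P2, P2->P3, ..., P16->P17
Steps needed = (number of implications) - 1 = 16 - 1 = 15

15


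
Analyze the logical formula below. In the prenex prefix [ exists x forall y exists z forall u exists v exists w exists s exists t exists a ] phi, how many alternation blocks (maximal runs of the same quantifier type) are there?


Quantifier-type sequence: E A E A E E E E E  (A=forall, E=exists)
Group into maximal same-type runs:
  Ex1 | Ax1 | Ex1 | Ax1 | Ex5
Number of blocks = 5

5


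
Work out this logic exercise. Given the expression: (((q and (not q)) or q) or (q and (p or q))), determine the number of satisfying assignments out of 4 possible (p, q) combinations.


Check all 4 assignments:
p=0, q=0: 0
p=0, q=1: 1
p=1, q=0: 0
p=1, q=1: 1
Count of True = 2

2


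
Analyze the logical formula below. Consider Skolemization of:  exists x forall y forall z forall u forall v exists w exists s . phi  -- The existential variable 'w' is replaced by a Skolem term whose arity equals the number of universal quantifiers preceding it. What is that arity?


Quantifier prefix: exists x forall y forall z forall u forall v exists w exists s
'w' is existentially quantified at position 6.
Universal variables preceding it: y, z, u, v
Skolem function arity = 4

4


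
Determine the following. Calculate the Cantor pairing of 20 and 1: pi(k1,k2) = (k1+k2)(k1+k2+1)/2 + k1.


k1 + k2 = 21
(k1+k2)(k1+k2+1)/2 = 21 * 22 / 2 = 231
pi = 231 + 20 = 251

251


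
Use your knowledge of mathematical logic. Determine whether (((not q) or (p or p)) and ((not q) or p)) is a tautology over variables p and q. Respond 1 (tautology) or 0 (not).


Check all 4 assignments:
p=0, q=0: 1
p=0, q=1: 0
p=1, q=0: 1
p=1, q=1: 1
Satisfying count = 3/4.
Tautology iff count = 4: no.

0


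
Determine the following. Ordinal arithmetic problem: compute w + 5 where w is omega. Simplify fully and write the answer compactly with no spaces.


Compute w + 5.
Ordinal + is associative but NOT commutative; for finite n>0, n + w = w but w + n stays w+n.
w + 5 is already in normal form (a successor ordinal beyond w).
Result = w+5

w+5


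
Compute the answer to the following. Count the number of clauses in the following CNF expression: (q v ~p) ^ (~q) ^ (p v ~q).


A CNF formula is a conjunction of clauses.
Clauses are separated by ^.
Counting the conjuncts: 3 clauses.

3


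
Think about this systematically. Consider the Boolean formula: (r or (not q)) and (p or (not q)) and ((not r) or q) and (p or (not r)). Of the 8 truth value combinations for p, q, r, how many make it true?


Evaluate all 8 assignments for p, q, r:
p=0, q=0, r=0: 1
p=0, q=0, r=1: 0
p=0, q=1, r=0: 0
p=0, q=1, r=1: 0
p=1, q=0, r=0: 1
p=1, q=0, r=1: 0
p=1, q=1, r=0: 0
p=1, q=1, r=1: 1
Satisfying count = 3

3


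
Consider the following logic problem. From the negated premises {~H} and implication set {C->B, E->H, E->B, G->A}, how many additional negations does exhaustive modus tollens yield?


Initial negated facts: {~H}
Apply modus tollens to closure:
  ~H and E->H  =>  ~E
Final negated: {~E, ~H}
New negations: {~E}
Count = 1

1


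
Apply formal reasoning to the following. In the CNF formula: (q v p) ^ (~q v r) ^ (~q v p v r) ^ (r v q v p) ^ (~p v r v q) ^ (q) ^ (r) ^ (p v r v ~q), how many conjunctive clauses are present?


A CNF formula is a conjunction of clauses.
Clauses are separated by ^.
Counting the conjuncts: 8 clauses.

8


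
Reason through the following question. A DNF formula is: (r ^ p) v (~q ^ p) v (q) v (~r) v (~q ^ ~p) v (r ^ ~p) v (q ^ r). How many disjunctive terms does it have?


A DNF formula is a disjunction of terms (conjunctions).
Terms are separated by v.
Counting the disjuncts: 7 terms.

7


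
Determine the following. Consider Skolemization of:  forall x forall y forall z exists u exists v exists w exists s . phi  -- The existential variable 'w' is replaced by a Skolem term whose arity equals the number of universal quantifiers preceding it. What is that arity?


Quantifier prefix: forall x forall y forall z exists u exists v exists w exists s
'w' is existentially quantified at position 6.
Universal variables preceding it: x, y, z
Skolem function arity = 3

3


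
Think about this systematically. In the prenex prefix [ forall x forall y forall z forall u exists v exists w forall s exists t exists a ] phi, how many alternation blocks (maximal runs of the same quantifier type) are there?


Quantifier-type sequence: A A A A E E A E E  (A=forall, E=exists)
Group into maximal same-type runs:
  Ax4 | Ex2 | Ax1 | Ex2
Number of blocks = 4

4


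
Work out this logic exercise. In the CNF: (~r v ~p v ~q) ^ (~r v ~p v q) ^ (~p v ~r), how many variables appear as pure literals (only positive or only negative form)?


Check each variable for pure literal status:
p: pure negative
q: mixed (not pure)
r: pure negative
Pure literal count = 2

2


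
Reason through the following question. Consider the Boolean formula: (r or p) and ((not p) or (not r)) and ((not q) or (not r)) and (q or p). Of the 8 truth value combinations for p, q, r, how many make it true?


Evaluate all 8 assignments for p, q, r:
p=0, q=0, r=0: 0
p=0, q=0, r=1: 0
p=0, q=1, r=0: 0
p=0, q=1, r=1: 0
p=1, q=0, r=0: 1
p=1, q=0, r=1: 0
p=1, q=1, r=0: 1
p=1, q=1, r=1: 0
Satisfying count = 2

2


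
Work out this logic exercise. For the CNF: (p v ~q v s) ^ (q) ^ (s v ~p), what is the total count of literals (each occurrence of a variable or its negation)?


Counting literals in each clause:
Clause 1: 3 literal(s)
Clause 2: 1 literal(s)
Clause 3: 2 literal(s)
Total = 6

6


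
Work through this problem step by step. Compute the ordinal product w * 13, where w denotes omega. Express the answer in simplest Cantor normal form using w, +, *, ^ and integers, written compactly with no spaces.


Compute w * 13.
Ordinal * is associative and left-distributive over +, but NOT commutative; for finite n>1, n*w = w but w*n stays w*n.
w * 13 means 13 copies of w concatenated: w*13.
Result = w*13

w*13


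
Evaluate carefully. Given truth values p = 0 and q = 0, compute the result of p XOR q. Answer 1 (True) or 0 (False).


p = 0, q = 0
Operation: p XOR q
Evaluate: 0 XOR 0 = 0

0


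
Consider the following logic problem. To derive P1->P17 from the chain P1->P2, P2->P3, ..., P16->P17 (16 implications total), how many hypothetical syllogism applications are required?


With 16 implications in a chain connecting 17 propositions:
P1->P2, P2->P3, ..., P16->P17
Steps needed = (number of implications) - 1 = 16 - 1 = 15

15


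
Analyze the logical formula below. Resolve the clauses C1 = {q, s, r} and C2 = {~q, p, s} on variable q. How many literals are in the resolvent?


Remove q from C1 and ~q from C2.
C1 remainder: {s, r}
C2 remainder: {p, s}
Union (resolvent): {p, r, s}
Resolvent has 3 literal(s).

3


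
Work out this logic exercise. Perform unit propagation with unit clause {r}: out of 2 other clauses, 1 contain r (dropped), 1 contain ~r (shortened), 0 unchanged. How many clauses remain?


Satisfied (removed): 1
Shortened (remain): 1
Unchanged (remain): 0
Remaining = 1 + 0 = 1

1


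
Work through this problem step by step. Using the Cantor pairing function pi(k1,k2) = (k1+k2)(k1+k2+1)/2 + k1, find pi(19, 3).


k1 + k2 = 22
(k1+k2)(k1+k2+1)/2 = 22 * 23 / 2 = 253
pi = 253 + 19 = 272

272


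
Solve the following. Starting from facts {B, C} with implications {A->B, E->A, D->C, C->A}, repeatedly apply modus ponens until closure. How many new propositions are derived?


Initial facts: {B, C}
Apply modus ponens to closure:
  C and C->A  =>  A
Final known: {A, B, C}
New propositions: {A}
Count = 1

1


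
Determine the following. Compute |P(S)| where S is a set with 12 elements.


The power set of a set with n elements has 2^n elements.
|P(S)| = 2^12 = 4096

4096


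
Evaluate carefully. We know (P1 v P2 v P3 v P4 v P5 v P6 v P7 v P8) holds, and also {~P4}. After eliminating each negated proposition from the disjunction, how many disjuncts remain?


Original disjuncts (8): P1, P2, P3, P4, P5, P6, P7, P8
Negated (eliminate): ~P4
Remaining disjuncts: P1, P2, P3, P5, P6, P7, P8
Count = 8 - 1 = 7

7


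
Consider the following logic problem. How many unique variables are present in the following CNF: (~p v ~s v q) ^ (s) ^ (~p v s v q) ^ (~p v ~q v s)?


Identify each variable that appears in the formula.
Variables found: p, q, s
Count = 3

3


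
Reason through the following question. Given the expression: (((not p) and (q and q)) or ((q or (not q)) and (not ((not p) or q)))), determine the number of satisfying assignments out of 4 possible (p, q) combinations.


Check all 4 assignments:
p=0, q=0: 0
p=0, q=1: 1
p=1, q=0: 1
p=1, q=1: 0
Count of True = 2

2


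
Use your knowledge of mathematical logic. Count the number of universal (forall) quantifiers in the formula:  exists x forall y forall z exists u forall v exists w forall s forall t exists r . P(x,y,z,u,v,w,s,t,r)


Quantifier prefix: exists x forall y forall z exists u forall v exists w forall s forall t exists r
Mark each quantifier type:
  E U U E U E U U E
Universal count = 5, Existential count = 4
Asked for universal (forall) quantifiers: 5

5


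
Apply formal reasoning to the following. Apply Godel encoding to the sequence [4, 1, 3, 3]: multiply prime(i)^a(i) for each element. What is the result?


Encode each element as an exponent of the corresponding prime:
  2^4 = 16
  3^1 = 3
  5^3 = 125
  7^3 = 343
Product = 16 * 3 * 125 * 343 = 2058000

2058000


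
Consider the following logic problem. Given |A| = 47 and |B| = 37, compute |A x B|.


The Cartesian product A x B contains all ordered pairs (a, b).
|A x B| = |A| * |B| = 47 * 37 = 1739

1739


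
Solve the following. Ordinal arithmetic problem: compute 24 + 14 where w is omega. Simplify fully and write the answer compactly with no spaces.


Compute 24 + 14.
Ordinal + is associative but NOT commutative; for finite n>0, n + w = w but w + n stays w+n.
Both operands finite; ordinal + agrees with natural +: 24 + 14 = 38.
Result = 38

38


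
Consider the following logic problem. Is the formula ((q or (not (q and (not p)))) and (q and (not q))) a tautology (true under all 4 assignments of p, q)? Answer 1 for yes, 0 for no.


Check all 4 assignments:
p=0, q=0: 0
p=0, q=1: 0
p=1, q=0: 0
p=1, q=1: 0
Satisfying count = 0/4.
Tautology iff count = 4: no.

0


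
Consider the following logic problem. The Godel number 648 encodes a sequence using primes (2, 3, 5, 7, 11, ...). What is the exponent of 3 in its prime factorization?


Factorize 648 by dividing by 3 repeatedly.
Division steps: 3 divides 648 exactly 4 time(s).
Exponent of 3 = 4

4


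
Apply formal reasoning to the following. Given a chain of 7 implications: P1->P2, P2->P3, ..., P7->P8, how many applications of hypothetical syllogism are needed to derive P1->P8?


With 7 implications in a chain connecting 8 propositions:
P1->P2, P2->P3, ..., P7->P8
Steps needed = (number of implications) - 1 = 7 - 1 = 6

6


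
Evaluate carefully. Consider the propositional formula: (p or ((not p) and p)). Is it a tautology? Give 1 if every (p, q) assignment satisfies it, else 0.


Check all 4 assignments:
p=0, q=0: 0
p=0, q=1: 0
p=1, q=0: 1
p=1, q=1: 1
Satisfying count = 2/4.
Tautology iff count = 4: no.

0


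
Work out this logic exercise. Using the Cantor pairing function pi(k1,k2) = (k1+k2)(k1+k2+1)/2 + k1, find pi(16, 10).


k1 + k2 = 26
(k1+k2)(k1+k2+1)/2 = 26 * 27 / 2 = 351
pi = 351 + 16 = 367

367


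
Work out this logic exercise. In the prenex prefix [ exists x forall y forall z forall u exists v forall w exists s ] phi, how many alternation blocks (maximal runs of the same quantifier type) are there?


Quantifier-type sequence: E A A A E A E  (A=forall, E=exists)
Group into maximal same-type runs:
  Ex1 | Ax3 | Ex1 | Ax1 | Ex1
Number of blocks = 5

5


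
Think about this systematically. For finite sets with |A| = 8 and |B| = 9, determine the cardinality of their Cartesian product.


The Cartesian product A x B contains all ordered pairs (a, b).
|A x B| = |A| * |B| = 8 * 9 = 72

72


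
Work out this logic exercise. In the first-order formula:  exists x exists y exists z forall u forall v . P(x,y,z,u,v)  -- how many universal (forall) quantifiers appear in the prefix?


Quantifier prefix: exists x exists y exists z forall u forall v
Mark each quantifier type:
  E E E U U
Universal count = 2, Existential count = 3
Asked for universal (forall) quantifiers: 2

2


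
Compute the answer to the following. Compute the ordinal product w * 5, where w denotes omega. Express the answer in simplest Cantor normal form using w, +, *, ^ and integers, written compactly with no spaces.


Compute w * 5.
Ordinal * is associative and left-distributive over +, but NOT commutative; for finite n>1, n*w = w but w*n stays w*n.
w * 5 means 5 copies of w concatenated: w*5.
Result = w*5

w*5


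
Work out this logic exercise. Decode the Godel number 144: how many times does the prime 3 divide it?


Factorize 144 by dividing by 3 repeatedly.
Division steps: 3 divides 144 exactly 2 time(s).
Exponent of 3 = 2

2


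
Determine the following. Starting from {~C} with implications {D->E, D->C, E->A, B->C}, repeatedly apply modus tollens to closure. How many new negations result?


Initial negated facts: {~C}
Apply modus tollens to closure:
  ~C and D->C  =>  ~D
  ~C and B->C  =>  ~B
Final negated: {~B, ~C, ~D}
New negations: {~B, ~D}
Count = 2

2


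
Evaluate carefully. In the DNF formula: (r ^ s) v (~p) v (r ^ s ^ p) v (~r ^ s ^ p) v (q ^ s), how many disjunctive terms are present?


A DNF formula is a disjunction of terms (conjunctions).
Terms are separated by v.
Counting the disjuncts: 5 terms.

5


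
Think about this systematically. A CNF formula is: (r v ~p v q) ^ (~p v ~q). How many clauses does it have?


A CNF formula is a conjunction of clauses.
Clauses are separated by ^.
Counting the conjuncts: 2 clauses.

2
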